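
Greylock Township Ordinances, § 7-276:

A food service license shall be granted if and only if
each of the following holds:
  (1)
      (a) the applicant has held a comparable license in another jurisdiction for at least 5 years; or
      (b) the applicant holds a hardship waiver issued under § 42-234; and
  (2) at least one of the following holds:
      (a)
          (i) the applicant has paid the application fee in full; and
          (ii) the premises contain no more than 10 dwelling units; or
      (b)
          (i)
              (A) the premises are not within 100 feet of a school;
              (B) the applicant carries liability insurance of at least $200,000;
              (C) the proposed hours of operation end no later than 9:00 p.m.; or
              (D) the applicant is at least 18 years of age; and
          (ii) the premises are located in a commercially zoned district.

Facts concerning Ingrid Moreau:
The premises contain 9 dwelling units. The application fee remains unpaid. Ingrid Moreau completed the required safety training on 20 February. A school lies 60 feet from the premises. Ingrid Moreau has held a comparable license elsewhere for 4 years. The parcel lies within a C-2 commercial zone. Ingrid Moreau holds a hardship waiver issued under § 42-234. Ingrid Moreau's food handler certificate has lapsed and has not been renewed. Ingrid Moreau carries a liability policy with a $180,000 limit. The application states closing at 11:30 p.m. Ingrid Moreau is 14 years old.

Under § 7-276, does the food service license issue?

(a) prior license ≥ 5 yr — not met.
(b) hardship waiver — holds.
So (1) is satisfied (F OR T).
(i) fee paid — not satisfied.
(ii) ≤ 10 units — holds.
(a): F AND T → false.
(A) ≥100 ft from school — not satisfied.
(B) insurance ≥ $200,000 — not met.
(C) closes by 9 p.m. — fails.
(D) age ≥ 18 — not satisfied.
(i) = F OR F OR F OR F = false.
(ii) commercially zoned — satisfied.
(b) = F AND T = false.
(2): F OR F → false.
So Overall is not satisfied (T AND F).

No — denied.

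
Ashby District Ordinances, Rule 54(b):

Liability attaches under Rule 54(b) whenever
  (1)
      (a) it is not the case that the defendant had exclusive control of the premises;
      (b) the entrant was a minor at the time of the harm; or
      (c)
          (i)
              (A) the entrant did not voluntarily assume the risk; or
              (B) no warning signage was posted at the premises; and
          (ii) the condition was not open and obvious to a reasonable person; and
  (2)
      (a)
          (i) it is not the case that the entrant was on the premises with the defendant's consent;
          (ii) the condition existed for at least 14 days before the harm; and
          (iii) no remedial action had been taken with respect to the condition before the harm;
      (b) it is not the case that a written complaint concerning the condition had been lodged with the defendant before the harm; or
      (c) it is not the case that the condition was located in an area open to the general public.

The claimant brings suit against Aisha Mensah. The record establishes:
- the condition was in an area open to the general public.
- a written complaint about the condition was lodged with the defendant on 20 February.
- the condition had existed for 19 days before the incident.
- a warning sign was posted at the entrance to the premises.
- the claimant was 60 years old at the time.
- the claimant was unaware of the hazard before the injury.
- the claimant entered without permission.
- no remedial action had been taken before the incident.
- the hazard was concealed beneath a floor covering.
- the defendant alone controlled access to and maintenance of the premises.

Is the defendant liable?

(a) not (exclusive control) — not satisfied.
(b) entrant a minor — fails.
(A) no assumed risk — holds.
(B) no signage posted — not met.
(i): T OR F → true.
(ii) not open/obvious — holds.
(c) = T AND T = true.
So (1) is satisfied (F OR F OR T).
(i) not (consent to enter) — holds.
(ii) condition ≥14 days old — holds.
(iii) no remedial action — holds.
(a) = T AND T AND T = true.
(b) not (complaint lodged) — fails.
(c) not (public area) — not satisfied.
(2) = T OR F OR F = true.
Overall = T AND T = true.

Yes — liable.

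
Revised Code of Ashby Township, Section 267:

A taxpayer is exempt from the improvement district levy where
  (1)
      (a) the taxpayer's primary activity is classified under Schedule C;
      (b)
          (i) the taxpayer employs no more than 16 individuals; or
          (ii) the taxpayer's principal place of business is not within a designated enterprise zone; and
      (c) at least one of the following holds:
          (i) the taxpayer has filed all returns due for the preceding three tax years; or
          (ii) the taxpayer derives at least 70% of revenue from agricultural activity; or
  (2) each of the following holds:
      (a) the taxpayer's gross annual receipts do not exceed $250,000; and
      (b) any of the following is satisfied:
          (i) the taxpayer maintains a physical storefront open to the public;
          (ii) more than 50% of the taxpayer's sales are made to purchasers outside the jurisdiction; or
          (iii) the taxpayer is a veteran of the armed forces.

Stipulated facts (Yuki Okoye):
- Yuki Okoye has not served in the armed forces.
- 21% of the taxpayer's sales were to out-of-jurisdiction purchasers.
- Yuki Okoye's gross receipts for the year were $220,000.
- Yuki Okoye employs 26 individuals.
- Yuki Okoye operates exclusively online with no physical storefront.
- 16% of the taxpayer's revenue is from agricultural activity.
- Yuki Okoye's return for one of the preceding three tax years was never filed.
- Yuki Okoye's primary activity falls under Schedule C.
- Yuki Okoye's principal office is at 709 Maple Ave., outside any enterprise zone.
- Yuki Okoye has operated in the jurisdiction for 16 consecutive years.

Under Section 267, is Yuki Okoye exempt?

No — not exempt.

(a) Schedule C activity — holds.
(i) ≤ 16 employees — fails.
(ii) not (in enterprise zone) — satisfied.
(b): F OR T → true.
(i) returns current — not satisfied.
(ii) ≥70% agricultural — fails.
(c): F OR F → false.
(1) = T AND T AND F = false.
(a) receipts ≤ $250,000 — satisfied.
(i) has storefront — not met.
(ii) >50% out-of-jur. sales — not met.
(iii) veteran — not satisfied.
(b): F OR F OR F → false.
(2): T AND F → false.
So Overall is not satisfied (F OR F).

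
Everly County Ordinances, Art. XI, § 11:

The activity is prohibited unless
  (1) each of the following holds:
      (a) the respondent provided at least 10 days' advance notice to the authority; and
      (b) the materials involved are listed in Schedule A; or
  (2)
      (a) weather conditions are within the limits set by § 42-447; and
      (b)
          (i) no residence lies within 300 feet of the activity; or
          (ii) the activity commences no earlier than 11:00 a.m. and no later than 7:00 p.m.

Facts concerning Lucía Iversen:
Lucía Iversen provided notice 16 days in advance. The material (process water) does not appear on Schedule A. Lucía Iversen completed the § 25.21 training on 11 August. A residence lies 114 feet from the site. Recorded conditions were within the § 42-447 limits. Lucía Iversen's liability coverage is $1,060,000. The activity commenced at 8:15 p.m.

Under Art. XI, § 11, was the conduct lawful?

No — unlawful.

(a) ≥10 days' notice — satisfied.
(b) Schedule A material — not met.
So (1) is not satisfied (T AND F).
(a) weather ok — met.
(i) no residence in 300 ft — not satisfied.
(ii) start within hours — fails.
So (b) is not satisfied (F OR F).
(2): T AND F → false.
Overall: F OR F → false.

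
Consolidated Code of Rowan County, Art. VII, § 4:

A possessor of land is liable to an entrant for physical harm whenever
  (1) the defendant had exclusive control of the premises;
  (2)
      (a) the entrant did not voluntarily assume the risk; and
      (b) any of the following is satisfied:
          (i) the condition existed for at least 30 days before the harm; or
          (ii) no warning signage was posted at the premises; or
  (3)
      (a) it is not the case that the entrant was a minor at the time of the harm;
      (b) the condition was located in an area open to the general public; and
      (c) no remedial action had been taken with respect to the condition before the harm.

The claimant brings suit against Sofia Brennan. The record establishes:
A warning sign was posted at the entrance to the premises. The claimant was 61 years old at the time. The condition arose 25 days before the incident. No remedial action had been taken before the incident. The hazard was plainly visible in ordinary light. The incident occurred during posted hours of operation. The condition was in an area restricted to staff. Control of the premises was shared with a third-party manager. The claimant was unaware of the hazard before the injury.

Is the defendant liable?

(1) exclusive control — not met.
(a) no assumed risk — satisfied.
(i) condition ≥30 days old — fails.
(ii) no signage posted — not satisfied.
So (b) is not satisfied (F OR F).
(2) = T AND F = false.
(a) not (entrant a minor) — met.
(b) public area — fails.
(c) no remedial action — satisfied.
(3): T AND F AND T → false.
So Overall is not satisfied (F OR F OR F).

No — not liable.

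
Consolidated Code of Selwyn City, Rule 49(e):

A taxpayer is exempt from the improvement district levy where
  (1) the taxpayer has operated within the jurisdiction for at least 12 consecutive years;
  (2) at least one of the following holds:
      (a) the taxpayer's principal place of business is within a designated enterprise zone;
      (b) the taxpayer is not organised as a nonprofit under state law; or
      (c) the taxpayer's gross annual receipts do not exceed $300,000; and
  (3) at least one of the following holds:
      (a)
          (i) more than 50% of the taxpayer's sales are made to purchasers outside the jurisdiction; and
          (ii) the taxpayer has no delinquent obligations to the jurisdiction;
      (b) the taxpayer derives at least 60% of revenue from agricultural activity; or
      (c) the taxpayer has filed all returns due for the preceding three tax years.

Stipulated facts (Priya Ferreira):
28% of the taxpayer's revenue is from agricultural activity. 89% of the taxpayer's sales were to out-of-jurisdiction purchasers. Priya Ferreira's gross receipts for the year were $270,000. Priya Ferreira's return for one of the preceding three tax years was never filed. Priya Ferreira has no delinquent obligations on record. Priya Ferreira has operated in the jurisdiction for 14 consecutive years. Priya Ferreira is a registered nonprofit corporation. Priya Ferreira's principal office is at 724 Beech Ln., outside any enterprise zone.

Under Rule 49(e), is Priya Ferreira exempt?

Yes — exempt.

(1) ≥ 12 yrs in jurisdiction — holds.
(a) in enterprise zone — fails.
(b) not (nonprofit) — fails.
(c) receipts ≤ $300,000 — holds.
(2): F OR F OR T → true.
(i) >50% out-of-jur. sales — satisfied.
(ii) no delinquency — met.
So (a) is satisfied (T AND T).
(b) ≥60% agricultural — not satisfied.
(c) returns current — not met.
(3) = T OR F OR F = true.
Overall = T AND T AND T = true.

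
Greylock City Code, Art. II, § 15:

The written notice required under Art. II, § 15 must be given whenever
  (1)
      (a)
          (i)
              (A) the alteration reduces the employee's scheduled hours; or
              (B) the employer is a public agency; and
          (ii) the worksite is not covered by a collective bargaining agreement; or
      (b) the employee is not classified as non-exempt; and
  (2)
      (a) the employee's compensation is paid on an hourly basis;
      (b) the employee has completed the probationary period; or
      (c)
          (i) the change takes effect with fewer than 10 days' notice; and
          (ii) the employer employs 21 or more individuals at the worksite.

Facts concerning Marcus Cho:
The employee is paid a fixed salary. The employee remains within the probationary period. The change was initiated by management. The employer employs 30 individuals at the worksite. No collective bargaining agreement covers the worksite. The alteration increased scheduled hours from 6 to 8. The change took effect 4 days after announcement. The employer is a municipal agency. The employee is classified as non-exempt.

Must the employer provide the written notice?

Yes — required.

(A) hours reduced — not satisfied.
(B) public agency — holds.
So (i) is satisfied (F OR T).
(ii) no CBA — holds.
So (a) is satisfied (T AND T).
(b) not (non-exempt) — fails.
So (1) is satisfied (T OR F).
(a) hourly-paid — not met.
(b) past probation — not met.
(i) < 10 days' notice — holds.
(ii) ≥ 21 at site — holds.
(c): T AND T → true.
So (2) is satisfied (F OR F OR T).
Overall: T AND T → true.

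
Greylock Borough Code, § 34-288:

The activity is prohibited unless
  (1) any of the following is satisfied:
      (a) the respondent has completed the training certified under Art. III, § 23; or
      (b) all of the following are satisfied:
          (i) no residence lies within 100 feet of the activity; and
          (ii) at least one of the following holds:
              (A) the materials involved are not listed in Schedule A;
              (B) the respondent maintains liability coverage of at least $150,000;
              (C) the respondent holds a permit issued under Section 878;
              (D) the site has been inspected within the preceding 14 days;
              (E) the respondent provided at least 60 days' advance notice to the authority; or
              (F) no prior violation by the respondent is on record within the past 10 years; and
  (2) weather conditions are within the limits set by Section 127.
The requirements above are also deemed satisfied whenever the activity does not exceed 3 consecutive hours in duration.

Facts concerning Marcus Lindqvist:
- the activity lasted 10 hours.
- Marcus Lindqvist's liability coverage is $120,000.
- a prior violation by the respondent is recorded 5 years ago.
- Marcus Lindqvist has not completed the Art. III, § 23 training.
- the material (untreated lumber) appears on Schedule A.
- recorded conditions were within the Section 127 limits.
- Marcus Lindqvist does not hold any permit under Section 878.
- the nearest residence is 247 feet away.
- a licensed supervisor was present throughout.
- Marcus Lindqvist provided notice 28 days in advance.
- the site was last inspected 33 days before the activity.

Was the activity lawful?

(a) training certified — fails.
(i) no residence in 100 ft — satisfied.
(A) not (Schedule A material) — fails.
(B) coverage ≥ $150,000 — fails.
(C) holds permit — fails.
(D) site inspected — not satisfied.
(E) ≥60 days' notice — not met.
(F) no prior violation — not satisfied.
(ii) = F OR F OR F OR F OR F OR F = false.
(b) = T AND F = false.
(1) = F OR F = false.
(2) weather ok — satisfied.
So Overall is not satisfied (F AND T).
Exception (≤ 3 hrs duration) — not satisfied.
Result: main false OR exception false → false.

No — unlawful.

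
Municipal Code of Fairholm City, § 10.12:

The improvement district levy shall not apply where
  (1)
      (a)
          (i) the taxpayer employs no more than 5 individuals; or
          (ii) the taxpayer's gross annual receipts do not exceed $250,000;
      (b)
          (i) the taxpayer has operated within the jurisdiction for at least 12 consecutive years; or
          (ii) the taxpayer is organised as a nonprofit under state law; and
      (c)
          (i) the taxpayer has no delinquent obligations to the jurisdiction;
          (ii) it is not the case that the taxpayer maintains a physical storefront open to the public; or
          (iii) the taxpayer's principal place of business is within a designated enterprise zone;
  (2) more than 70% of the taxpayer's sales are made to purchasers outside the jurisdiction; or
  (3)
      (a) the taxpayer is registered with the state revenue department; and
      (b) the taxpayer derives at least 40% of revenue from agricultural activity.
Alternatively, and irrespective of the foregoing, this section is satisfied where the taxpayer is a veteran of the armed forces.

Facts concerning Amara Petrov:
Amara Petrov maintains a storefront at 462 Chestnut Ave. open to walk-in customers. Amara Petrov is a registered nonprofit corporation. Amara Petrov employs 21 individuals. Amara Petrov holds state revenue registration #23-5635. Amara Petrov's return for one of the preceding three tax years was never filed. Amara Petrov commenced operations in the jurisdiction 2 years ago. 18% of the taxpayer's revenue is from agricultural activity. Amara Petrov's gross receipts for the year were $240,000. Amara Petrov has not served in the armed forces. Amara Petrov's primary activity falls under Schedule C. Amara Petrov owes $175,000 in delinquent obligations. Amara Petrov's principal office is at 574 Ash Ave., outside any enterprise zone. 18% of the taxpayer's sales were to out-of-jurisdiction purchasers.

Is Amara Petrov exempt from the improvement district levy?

(i) ≤ 5 employees — not met.
(ii) receipts ≤ $250,000 — met.
(a) = F OR T = true.
(i) ≥ 12 yrs in jurisdiction — not met.
(ii) nonprofit — met.
(b): F OR T → true.
(i) no delinquency — fails.
(ii) not (has storefront) — not satisfied.
(iii) in enterprise zone — not met.
(c) = F OR F OR F = false.
(1): T AND T AND F → false.
(2) >70% out-of-jur. sales — not met.
(a) state-registered — satisfied.
(b) ≥40% agricultural — not satisfied.
(3) = T AND F = false.
So Overall is not satisfied (F OR F OR F).
Exception (veteran) — not satisfied.
Result: main false OR exception false → false.

No — not exempt.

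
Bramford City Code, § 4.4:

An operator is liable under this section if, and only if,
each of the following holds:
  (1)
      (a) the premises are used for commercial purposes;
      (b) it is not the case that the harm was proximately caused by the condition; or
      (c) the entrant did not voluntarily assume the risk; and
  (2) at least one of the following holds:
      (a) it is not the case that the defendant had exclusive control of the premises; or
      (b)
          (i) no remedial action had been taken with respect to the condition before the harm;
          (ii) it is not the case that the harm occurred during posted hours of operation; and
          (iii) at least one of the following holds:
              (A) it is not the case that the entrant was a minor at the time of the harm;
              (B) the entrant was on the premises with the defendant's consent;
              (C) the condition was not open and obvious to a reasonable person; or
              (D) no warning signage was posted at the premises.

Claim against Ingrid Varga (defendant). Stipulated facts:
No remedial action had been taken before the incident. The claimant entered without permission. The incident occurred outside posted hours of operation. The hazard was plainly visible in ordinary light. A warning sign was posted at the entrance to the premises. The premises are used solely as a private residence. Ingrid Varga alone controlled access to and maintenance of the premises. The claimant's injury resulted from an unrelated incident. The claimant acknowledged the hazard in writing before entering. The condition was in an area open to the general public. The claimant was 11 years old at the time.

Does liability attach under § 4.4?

No — not liable.

(a) commercial use — fails.
(b) not (proximate cause) — holds.
(c) no assumed risk — not met.
So (1) is satisfied (F OR T OR F).
(a) not (exclusive control) — not met.
(i) no remedial action — satisfied.
(ii) not (during posted hours) — satisfied.
(A) not (entrant a minor) — not met.
(B) consent to enter — not met.
(C) not open/obvious — not met.
(D) no signage posted — fails.
(iii): F OR F OR F OR F → false.
(b) = T AND T AND F = false.
So (2) is not satisfied (F OR F).
So Overall is not satisfied (T AND F).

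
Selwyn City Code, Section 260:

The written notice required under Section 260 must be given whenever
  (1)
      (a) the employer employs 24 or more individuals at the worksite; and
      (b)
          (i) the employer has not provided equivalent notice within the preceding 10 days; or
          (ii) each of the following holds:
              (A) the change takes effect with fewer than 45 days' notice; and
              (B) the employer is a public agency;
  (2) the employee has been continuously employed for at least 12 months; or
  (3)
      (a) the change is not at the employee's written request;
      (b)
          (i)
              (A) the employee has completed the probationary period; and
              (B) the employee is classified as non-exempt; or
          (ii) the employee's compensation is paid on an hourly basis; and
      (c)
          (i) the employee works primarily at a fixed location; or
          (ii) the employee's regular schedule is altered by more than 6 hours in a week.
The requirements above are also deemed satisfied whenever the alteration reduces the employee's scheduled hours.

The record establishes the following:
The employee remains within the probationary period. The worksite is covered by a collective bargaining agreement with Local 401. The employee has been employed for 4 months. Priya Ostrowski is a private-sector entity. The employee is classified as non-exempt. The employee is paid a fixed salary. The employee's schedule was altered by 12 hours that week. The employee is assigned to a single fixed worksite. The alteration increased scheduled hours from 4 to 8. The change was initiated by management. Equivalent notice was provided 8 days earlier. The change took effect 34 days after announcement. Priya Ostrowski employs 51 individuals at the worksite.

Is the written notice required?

No — not required.

(a) ≥ 24 at site — met.
(i) no recent notice — fails.
(A) < 45 days' notice — satisfied.
(B) public agency — fails.
So (ii) is not satisfied (T AND F).
(b): F OR F → false.
(1): T AND F → false.
(2) tenure ≥ 12 mo. — not satisfied.
(a) not employee-requested — holds.
(A) past probation — not satisfied.
(B) non-exempt — met.
So (i) is not satisfied (F AND T).
(ii) hourly-paid — fails.
(b): F OR F → false.
(i) fixed location — satisfied.
(ii) schedule shift > 6h — met.
So (c) is satisfied (T OR T).
So (3) is not satisfied (T AND F AND T).
Overall: F OR F OR F → false.
Exception (hours reduced) — not satisfied.
Result: main false OR exception false → false.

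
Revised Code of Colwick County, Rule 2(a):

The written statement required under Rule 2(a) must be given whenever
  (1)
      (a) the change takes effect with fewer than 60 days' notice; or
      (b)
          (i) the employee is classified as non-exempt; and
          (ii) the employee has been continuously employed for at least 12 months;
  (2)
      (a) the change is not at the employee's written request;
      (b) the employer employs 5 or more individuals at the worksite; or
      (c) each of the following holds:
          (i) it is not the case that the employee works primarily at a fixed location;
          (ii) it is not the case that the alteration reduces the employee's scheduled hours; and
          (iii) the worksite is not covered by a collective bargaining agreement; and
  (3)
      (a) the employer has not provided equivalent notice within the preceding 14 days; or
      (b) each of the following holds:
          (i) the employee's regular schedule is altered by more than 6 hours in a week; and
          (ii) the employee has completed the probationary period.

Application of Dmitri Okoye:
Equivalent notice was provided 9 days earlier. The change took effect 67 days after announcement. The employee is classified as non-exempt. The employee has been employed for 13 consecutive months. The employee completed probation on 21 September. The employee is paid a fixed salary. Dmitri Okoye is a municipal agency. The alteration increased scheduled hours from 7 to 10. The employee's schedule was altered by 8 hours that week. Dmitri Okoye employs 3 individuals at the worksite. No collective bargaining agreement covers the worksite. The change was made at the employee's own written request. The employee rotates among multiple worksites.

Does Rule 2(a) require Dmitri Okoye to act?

(a) < 60 days' notice — not met.
(i) non-exempt — satisfied.
(ii) tenure ≥ 12 mo. — satisfied.
(b): T AND T → true.
(1): F OR T → true.
(a) not employee-requested — not met.
(b) ≥ 5 at site — not met.
(i) not (fixed location) — satisfied.
(ii) not (hours reduced) — holds.
(iii) no CBA — satisfied.
So (c) is satisfied (T AND T AND T).
So (2) is satisfied (F OR F OR T).
(a) no recent notice — fails.
(i) schedule shift > 6h — met.
(ii) past probation — satisfied.
So (b) is satisfied (T AND T).
(3) = F OR T = true.
Overall = T AND T AND T = true.

Yes — required.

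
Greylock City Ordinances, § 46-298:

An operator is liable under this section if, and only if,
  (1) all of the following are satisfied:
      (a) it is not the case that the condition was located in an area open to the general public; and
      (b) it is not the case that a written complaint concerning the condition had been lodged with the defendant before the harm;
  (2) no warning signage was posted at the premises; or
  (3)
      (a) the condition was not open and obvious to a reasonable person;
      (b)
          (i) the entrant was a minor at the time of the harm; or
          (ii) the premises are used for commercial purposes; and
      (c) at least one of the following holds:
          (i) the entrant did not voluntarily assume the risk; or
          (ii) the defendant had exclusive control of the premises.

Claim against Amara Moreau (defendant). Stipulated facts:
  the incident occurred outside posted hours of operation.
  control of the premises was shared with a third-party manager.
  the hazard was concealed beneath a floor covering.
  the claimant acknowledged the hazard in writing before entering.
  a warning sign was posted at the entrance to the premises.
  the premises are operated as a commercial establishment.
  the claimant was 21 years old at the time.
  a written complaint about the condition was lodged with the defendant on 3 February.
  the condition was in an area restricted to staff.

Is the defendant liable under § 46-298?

(a) not (public area) — met.
(b) not (complaint lodged) — not satisfied.
(1): T AND F → false.
(2) no signage posted — fails.
(a) not open/obvious — satisfied.
(i) entrant a minor — not satisfied.
(ii) commercial use — holds.
(b): F OR T → true.
(i) no assumed risk — not met.
(ii) exclusive control — fails.
(c) = F OR F = false.
(3): T AND T AND F → false.
Overall: F OR F OR F → false.

No — not liable.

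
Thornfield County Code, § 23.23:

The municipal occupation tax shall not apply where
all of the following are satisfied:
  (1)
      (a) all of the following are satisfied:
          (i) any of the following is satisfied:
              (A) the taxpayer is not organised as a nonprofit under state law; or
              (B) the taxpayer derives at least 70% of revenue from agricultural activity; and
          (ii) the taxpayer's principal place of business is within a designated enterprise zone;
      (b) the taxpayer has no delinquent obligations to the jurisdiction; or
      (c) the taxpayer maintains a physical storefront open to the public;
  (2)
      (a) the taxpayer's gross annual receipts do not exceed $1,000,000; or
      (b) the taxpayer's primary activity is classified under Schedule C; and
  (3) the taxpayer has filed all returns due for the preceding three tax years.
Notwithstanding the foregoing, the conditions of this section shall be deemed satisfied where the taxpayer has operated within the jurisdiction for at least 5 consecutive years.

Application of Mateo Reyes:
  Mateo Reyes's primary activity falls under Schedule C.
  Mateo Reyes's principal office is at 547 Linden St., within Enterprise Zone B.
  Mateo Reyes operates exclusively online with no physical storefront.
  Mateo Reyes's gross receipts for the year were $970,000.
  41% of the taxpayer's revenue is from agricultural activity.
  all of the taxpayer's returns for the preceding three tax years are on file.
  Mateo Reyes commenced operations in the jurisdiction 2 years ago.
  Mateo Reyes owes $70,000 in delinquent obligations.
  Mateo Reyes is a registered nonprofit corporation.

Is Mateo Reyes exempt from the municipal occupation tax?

(A) not (nonprofit) — not met.
(B) ≥70% agricultural — not satisfied.
(i) = F OR F = false.
(ii) in enterprise zone — holds.
(a): F AND T → false.
(b) no delinquency — fails.
(c) has storefront — fails.
(1): F OR F OR F → false.
(a) receipts ≤ $1,000,000 — satisfied.
(b) Schedule C activity — holds.
(2) = T OR T = true.
(3) returns current — satisfied.
Overall = F AND T AND T = false.
Exception (≥ 5 yrs in jurisdiction) — not satisfied.
Result: main false OR exception false → false.

No — not exempt.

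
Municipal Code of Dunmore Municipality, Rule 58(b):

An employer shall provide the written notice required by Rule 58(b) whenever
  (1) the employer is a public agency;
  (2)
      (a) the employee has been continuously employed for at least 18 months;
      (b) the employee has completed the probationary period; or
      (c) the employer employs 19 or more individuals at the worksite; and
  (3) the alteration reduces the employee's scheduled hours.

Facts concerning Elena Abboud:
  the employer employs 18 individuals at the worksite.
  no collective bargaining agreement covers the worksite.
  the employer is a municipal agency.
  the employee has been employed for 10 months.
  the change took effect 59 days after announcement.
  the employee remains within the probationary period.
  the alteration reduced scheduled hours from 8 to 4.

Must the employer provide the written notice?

No — not required.

(1) public agency — met.
(a) tenure ≥ 18 mo. — fails.
(b) past probation — not satisfied.
(c) ≥ 19 at site — not met.
(2): F OR F OR F → false.
(3) hours reduced — met.
Overall = T AND F AND T = false.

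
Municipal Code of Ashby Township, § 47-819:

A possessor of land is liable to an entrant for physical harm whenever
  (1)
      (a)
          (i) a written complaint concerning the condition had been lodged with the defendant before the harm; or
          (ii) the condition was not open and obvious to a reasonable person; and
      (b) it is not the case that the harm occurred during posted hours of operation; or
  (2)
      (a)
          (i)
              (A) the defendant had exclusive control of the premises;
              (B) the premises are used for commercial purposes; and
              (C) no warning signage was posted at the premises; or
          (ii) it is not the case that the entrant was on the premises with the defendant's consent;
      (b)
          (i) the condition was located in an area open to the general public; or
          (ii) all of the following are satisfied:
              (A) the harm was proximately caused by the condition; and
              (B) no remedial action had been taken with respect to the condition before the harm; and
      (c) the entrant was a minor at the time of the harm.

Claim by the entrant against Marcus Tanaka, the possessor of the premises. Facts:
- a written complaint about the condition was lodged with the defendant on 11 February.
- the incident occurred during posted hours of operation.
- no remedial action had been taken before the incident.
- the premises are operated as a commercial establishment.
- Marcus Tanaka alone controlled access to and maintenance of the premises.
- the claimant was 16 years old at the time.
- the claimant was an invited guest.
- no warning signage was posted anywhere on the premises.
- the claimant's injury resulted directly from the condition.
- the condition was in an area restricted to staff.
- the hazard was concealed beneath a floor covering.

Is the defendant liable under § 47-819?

(i) complaint lodged — holds.
(ii) not open/obvious — satisfied.
So (a) is satisfied (T OR T).
(b) not (during posted hours) — not met.
(1): T AND F → false.
(A) exclusive control — holds.
(B) commercial use — met.
(C) no signage posted — holds.
(i): T AND T AND T → true.
(ii) not (consent to enter) — not satisfied.
(a) = T OR F = true.
(i) public area — not satisfied.
(A) proximate cause — holds.
(B) no remedial action — satisfied.
(ii) = T AND T = true.
So (b) is satisfied (F OR T).
(c) entrant a minor — satisfied.
So (2) is satisfied (T AND T AND T).
So Overall is satisfied (F OR T).

Yes — liable.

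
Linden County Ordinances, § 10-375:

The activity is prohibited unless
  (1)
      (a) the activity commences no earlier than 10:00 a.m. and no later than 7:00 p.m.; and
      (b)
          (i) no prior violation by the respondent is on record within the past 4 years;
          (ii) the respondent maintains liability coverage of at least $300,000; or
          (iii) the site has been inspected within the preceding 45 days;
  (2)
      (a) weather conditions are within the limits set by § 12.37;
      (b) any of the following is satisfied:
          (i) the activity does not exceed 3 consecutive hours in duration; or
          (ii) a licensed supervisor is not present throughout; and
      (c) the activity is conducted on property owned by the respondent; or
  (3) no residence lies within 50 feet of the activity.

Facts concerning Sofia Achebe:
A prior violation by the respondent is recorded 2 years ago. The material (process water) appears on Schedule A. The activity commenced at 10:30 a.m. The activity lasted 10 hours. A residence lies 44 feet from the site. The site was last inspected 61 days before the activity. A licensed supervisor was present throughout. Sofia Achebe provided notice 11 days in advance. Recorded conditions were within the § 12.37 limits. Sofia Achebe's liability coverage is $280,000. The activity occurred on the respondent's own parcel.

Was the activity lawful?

No — unlawful.

(a) start within hours — holds.
(i) no prior violation — not met.
(ii) coverage ≥ $300,000 — not satisfied.
(iii) site inspected — not satisfied.
(b): F OR F OR F → false.
(1) = T AND F = false.
(a) weather ok — satisfied.
(i) ≤ 3 hrs duration — fails.
(ii) not (supervisor present) — fails.
(b) = F OR F = false.
(c) own property — met.
So (2) is not satisfied (T AND F AND T).
(3) no residence in 50 ft — not satisfied.
Overall: F OR F OR F → false.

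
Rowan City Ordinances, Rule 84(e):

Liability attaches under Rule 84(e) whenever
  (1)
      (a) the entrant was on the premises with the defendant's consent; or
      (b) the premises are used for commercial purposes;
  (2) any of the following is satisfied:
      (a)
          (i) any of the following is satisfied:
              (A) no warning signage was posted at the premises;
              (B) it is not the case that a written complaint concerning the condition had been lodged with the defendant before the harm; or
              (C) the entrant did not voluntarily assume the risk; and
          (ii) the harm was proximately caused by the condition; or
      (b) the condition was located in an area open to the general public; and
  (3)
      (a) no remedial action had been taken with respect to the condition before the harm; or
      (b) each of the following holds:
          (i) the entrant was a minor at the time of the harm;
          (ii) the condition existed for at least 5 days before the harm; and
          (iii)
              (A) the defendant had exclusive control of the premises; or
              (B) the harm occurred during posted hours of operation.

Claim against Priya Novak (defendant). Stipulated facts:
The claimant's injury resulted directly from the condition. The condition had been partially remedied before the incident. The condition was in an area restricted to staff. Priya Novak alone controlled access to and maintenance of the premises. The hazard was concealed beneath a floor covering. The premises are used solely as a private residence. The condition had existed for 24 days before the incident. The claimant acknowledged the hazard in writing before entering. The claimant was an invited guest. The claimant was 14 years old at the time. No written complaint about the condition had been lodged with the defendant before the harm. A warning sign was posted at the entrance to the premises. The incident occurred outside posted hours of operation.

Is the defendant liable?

Yes — liable.

(a) consent to enter — holds.
(b) commercial use — not met.
So (1) is satisfied (T OR F).
(A) no signage posted — not satisfied.
(B) not (complaint lodged) — met.
(C) no assumed risk — not satisfied.
(i): F OR T OR F → true.
(ii) proximate cause — holds.
(a): T AND T → true.
(b) public area — not satisfied.
So (2) is satisfied (T OR F).
(a) no remedial action — not met.
(i) entrant a minor — holds.
(ii) condition ≥5 days old — holds.
(A) exclusive control — satisfied.
(B) during posted hours — not satisfied.
(iii) = T OR F = true.
(b) = T AND T AND T = true.
(3): F OR T → true.
Overall: T AND T AND T → true.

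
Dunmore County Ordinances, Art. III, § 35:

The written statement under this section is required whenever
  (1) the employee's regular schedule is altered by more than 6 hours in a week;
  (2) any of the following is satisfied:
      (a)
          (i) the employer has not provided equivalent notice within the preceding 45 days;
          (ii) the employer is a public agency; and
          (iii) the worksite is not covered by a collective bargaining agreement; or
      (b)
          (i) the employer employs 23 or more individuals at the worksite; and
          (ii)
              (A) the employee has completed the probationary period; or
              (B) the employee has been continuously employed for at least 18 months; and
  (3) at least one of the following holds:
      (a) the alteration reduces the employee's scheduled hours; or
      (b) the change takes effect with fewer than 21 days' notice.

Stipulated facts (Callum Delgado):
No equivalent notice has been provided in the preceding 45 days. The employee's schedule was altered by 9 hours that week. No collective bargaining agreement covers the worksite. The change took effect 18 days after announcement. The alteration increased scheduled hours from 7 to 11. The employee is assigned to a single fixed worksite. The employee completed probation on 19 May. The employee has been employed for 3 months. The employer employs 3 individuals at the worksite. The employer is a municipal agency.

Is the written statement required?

(1) schedule shift > 6h — satisfied.
(i) no recent notice — satisfied.
(ii) public agency — holds.
(iii) no CBA — met.
So (a) is satisfied (T AND T AND T).
(i) ≥ 23 at site — not met.
(A) past probation — satisfied.
(B) tenure ≥ 18 mo. — fails.
(ii): T OR F → true.
(b): F AND T → false.
(2): T OR F → true.
(a) hours reduced — not satisfied.
(b) < 21 days' notice — satisfied.
(3) = F OR T = true.
So Overall is satisfied (T AND T AND T).

Yes — required.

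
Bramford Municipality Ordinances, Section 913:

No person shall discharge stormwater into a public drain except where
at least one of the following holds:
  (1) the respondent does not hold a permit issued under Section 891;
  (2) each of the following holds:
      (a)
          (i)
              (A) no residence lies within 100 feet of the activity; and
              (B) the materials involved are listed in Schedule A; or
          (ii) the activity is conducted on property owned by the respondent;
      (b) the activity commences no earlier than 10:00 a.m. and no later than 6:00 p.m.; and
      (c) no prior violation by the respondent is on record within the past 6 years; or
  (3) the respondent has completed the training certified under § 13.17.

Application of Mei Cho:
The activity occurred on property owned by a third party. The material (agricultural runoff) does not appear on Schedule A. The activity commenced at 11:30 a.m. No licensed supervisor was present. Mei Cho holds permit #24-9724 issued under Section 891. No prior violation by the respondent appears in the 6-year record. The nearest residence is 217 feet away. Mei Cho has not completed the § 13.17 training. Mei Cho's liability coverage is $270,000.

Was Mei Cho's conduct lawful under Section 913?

(1) not (holds permit) — fails.
(A) no residence in 100 ft — met.
(B) Schedule A material — fails.
So (i) is not satisfied (T AND F).
(ii) own property — not met.
So (a) is not satisfied (F OR F).
(b) start within hours — satisfied.
(c) no prior violation — satisfied.
So (2) is not satisfied (F AND T AND T).
(3) training certified — not met.
Overall = F OR F OR F = false.

No — unlawful.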